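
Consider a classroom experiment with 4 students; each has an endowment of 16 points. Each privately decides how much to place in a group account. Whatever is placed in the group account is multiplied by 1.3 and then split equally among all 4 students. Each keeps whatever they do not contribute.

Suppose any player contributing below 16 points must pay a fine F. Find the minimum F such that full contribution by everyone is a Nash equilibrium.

10.80 points

Given the others contribute fully, the best deviation is to contribute 0 (any partial contribution still incurs the fine and gives up units whose private return 0.3250 is below 1).
Deviating from 16 to 0 saves 16 points but forfeits the deviator's share of the drop in the group account: 1.3/4 × 16 = 5.20.
So the deviation gain is 16 − 5.20 = 10.80, and the fine must be at least 10.80 points to wipe it out.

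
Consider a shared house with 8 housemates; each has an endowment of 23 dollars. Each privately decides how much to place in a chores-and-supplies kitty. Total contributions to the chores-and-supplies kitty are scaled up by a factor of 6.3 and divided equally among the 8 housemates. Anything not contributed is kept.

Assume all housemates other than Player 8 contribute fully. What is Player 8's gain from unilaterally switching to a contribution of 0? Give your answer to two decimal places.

4.89 dollars

Switching from a contribution of 23 to 0 lets Player 8 keep an extra 23 dollars, but lowers the chores-and-supplies kitty by 23, which costs Player 8 their own share of that drop: 6.3/8 × 23 = 18.11.
Net gain = 23 − 18.11 = 4.89. The private return per contributed unit (0.7875) is below 1, so free-riding is indeed the best response regardless of what the others do.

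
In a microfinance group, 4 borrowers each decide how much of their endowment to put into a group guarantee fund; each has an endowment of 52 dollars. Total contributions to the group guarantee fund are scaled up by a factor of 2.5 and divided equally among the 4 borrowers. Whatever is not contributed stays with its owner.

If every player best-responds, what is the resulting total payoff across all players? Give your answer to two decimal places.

208.00 dollars

Each contributed unit returns 2.5/4 = 0.6250 to its contributor — below 1 — so contributing 0 is dominant for every player. At the Nash equilibrium everyone keeps their 52, and the group total is 4 × 52 = 208.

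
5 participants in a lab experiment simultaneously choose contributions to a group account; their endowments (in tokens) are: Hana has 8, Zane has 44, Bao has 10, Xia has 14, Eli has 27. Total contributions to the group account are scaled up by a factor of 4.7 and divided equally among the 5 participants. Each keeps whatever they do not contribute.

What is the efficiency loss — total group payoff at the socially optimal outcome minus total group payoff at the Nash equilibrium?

381.10 tokens

The private return per contributed unit is 4.7/5 = 0.9400 < 1 for every player regardless of endowment, so the Nash equilibrium is zero contribution and the group total is Σ E_j = 8 + 44 + 10 + 14 + 27 = 103.
Each contributed unit returns 4.700 to the group, so the social optimum is full contribution by everyone: group total = 4.700 × 103 = 484.10.
Efficiency loss = (4.700 − 1) × 103 = 381.10.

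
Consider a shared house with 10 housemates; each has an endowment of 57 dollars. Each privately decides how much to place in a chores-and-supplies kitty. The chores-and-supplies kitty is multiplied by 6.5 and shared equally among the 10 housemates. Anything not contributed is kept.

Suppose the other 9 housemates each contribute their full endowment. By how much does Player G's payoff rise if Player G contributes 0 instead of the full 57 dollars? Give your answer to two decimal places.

19.95 dollars

Switching from a contribution of 57 to 0 lets Player G keep an extra 57 dollars, but lowers the chores-and-supplies kitty by 57, which costs Player G their own share of that drop: 6.5/10 × 57 = 37.05.
Net gain = 57 − 37.05 = 19.95. The private return per contributed unit (0.6500) is below 1, so free-riding is indeed the best response regardless of what the others do.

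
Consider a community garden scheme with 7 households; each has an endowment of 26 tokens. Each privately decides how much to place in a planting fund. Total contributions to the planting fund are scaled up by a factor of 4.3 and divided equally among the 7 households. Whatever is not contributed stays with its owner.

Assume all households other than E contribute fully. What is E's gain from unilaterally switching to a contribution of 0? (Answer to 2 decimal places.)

Switching from a contribution of 26 to 0 lets E keep an extra 26 tokens, but lowers the planting fund by 26, which costs E their own share of that drop: 4.3/7 × 26 = 15.97.
Net gain = 26 − 15.97 = 10.03. The private return per contributed unit (0.6143) is below 1, so free-riding is indeed the best response regardless of what the others do.

10.03 tokens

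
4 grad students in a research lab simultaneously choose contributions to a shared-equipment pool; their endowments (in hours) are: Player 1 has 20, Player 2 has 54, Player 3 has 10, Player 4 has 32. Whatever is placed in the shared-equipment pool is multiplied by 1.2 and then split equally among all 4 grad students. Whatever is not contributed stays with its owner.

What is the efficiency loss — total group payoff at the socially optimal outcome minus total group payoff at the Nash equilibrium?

23.20 hours

The private return per contributed unit is 1.2/4 = 0.3000 < 1 for every player regardless of endowment, so the Nash equilibrium is zero contribution and the group total is Σ E_j = 20 + 54 + 10 + 32 = 116.
Each contributed unit returns 1.200 to the group, so the social optimum is full contribution by everyone: group total = 1.200 × 116 = 139.20.
Efficiency loss = (1.200 − 1) × 116 = 23.20.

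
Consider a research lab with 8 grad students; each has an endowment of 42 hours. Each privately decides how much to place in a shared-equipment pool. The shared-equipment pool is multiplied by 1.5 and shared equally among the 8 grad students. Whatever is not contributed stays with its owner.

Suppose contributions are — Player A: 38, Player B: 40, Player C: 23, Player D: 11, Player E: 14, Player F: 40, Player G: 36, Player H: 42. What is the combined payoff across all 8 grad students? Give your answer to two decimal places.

Total contributed: 38 + 40 + 23 + 11 + 14 + 40 + 36 + 42 = 244; total kept: 8 × 42 − 244 = 92.
The shared-equipment pool pays out 1.5 × 244 = 366.00 in aggregate.
Group total = 92 + 366.00 = 458.00.

458.00 hours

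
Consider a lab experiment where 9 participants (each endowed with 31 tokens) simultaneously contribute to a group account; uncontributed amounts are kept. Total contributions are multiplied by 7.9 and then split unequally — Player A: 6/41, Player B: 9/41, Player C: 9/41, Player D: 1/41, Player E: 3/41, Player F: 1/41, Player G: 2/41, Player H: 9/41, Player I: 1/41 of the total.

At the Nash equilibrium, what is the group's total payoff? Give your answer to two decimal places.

1134.60 tokens

Each unit j contributes comes back to j as 7.9 × (j's share), so j prefers to contribute only if that share exceeds 1/7.9 = 0.1266; otherwise keeping the unit dominates.
The shares above 0.1266 belong to Player A, Player B, Player C and Player H, contributing 31 each; the remaining 5 contribute 0. Total contributed: 124.
The group account pays out 7.9 × 124 = 979.60 in total (split across the unequal shares, but the aggregate is all that matters for the group sum).
The 5 free-riders keep 31 each, adding 155. Group total = 155 + 979.60 = 1134.60.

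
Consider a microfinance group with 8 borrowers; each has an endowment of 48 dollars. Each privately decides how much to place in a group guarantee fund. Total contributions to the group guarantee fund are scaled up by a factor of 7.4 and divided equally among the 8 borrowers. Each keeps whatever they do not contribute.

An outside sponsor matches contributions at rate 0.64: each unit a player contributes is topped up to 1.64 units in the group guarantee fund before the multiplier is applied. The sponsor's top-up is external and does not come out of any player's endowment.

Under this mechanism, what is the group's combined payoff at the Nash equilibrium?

4660.22 dollars

With the mechanism, a contributed unit returns 7.4 × 1.64 / 8 = 1.5170 per unit of net cost to the contributor — now above 1 — so contributing fully is weakly dominant for every player.
So the Nash equilibrium is full contribution by all 8; the group earns 7.4 × 1.64 × 384 = 4660.22.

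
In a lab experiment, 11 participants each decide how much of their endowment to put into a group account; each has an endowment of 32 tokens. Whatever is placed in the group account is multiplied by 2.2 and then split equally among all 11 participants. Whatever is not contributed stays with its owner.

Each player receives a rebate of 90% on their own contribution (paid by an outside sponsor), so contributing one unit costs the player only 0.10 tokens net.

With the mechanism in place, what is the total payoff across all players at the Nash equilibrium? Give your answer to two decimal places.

With the mechanism, a contributed unit returns (2.2/11) / 0.10 = 2.0000 per unit of net cost to the contributor — now above 1 — so contributing fully is weakly dominant for every player.
So the Nash equilibrium is full contribution by all 11; the group earns 11 × (32 × 0.90 + 2.2 × 32) = 1091.20.

1091.20 tokens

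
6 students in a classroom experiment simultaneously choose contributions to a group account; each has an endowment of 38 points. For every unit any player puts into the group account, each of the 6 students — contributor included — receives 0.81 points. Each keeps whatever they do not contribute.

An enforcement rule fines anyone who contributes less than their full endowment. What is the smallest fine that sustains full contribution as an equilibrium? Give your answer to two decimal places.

7.22 points

Given the others contribute fully, the best deviation is to contribute 0 (any partial contribution still incurs the fine and gives up units whose private return 0.81 is below 1).
Deviating from 38 to 0 saves 38 points but forfeits the deviator's share of the drop in the group account: 0.81 × 38 = 30.78.
So the deviation gain is 38 − 30.78 = 7.22, and the fine must be at least 7.22 points to wipe it out.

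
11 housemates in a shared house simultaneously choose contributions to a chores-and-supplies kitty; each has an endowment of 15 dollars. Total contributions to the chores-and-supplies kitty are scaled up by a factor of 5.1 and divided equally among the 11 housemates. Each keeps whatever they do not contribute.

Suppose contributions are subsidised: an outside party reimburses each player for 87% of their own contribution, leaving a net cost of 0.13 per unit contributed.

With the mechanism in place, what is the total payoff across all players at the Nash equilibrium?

985.05 dollars

The effective private return per unit is now (5.1/11) / 0.13 = 3.5664 > 1, so every player's dominant strategy flips to full contribution.
At the Nash equilibrium everyone contributes 15. Group total payoff = 11 × (15 × 0.87 + 5.1 × 15) = 985.05.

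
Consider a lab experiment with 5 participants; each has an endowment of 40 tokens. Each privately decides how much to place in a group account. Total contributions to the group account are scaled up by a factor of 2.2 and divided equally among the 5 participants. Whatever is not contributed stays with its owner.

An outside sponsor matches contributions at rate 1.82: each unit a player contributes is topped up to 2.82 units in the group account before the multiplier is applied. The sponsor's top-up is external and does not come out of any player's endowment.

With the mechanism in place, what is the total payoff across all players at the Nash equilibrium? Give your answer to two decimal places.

1240.80 tokens

The effective private return per unit is now 2.2 × 2.82 / 5 = 1.2408 > 1, so every player's dominant strategy flips to full contribution.
So the Nash equilibrium is full contribution by all 5; the group earns 2.2 × 2.82 × 200 = 1240.80.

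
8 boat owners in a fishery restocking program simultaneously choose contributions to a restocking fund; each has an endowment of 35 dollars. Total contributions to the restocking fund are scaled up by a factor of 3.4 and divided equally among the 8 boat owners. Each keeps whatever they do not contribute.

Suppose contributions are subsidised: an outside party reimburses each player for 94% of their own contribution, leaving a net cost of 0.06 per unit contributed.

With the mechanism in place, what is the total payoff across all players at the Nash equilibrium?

With the mechanism, a contributed unit returns (3.4/8) / 0.06 = 7.0833 per unit of net cost to the contributor — now above 1 — so contributing fully is weakly dominant for every player.
At the Nash equilibrium everyone contributes 35. Group total payoff = 8 × (35 × 0.94 + 3.4 × 35) = 1215.20.

1215.20 dollars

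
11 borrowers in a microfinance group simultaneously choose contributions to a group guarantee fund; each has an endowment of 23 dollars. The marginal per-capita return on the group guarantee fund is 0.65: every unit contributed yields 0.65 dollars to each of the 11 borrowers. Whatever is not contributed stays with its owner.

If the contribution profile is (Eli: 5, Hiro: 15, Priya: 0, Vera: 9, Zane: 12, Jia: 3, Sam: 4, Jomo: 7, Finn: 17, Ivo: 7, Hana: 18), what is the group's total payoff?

849.55 dollars

Total contributed: 5 + 15 + 0 + 9 + 12 + 3 + 4 + 7 + 17 + 7 + 18 = 97; total kept: 11 × 23 − 97 = 156.
The group guarantee fund pays out 0.65 × 11 × 97 = 693.55 in aggregate.
Group total = 156 + 693.55 = 849.55.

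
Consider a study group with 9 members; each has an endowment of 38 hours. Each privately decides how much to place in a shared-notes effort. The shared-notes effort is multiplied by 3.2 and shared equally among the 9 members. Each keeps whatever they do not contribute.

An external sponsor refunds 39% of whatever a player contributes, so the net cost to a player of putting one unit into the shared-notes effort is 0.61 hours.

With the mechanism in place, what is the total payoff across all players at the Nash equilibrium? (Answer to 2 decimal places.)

342.00 hours

Even with the mechanism, each unit contributed returns only (3.2/9) / 0.61 = 0.5829 per unit of net cost, so contributing nothing is still dominant.
At the Nash equilibrium no one contributes; group total payoff = 9 × 38 = 342.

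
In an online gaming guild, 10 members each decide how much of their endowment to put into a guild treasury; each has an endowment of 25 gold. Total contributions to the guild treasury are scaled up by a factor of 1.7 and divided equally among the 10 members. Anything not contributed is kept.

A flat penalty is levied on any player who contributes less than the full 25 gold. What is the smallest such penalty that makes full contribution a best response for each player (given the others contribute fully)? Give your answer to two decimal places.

20.75 gold

Given the others contribute fully, the best deviation is to contribute 0 (any partial contribution still incurs the fine and gives up units whose private return 0.1700 is below 1).
Deviating from 25 to 0 saves 25 gold but forfeits the deviator's share of the drop in the guild treasury: 1.7/10 × 25 = 4.25.
So the deviation gain is 25 − 4.25 = 20.75, and the fine must be at least 20.75 gold to wipe it out.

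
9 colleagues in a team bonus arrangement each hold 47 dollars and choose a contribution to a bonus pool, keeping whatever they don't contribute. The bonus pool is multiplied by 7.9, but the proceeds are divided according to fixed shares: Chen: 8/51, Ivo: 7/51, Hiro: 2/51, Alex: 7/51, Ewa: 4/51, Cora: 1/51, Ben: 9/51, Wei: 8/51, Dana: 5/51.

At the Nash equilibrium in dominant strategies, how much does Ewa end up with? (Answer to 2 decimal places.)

192.61 dollars

For player j, contributing a unit is worthwhile iff 7.9 × (j's share) ≥ 1, i.e. iff j's share is at least 0.1266.
Chen, Ivo, Alex, Ben and Wei clear that bar, contributing 47 each; the remaining 4 contribute 0. Total contributed: 235.
Ewa keeps 47 and receives 7.9 × 235 × 4/51 = 145.61 from the bonus pool, for a payoff of 192.61.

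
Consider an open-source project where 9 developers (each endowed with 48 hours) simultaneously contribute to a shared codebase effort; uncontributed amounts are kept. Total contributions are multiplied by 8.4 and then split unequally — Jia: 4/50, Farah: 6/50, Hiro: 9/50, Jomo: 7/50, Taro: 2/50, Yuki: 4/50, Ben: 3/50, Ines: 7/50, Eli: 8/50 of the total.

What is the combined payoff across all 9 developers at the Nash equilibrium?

For player j, contributing a unit is worthwhile iff 8.4 × (j's share) ≥ 1, i.e. iff j's share is at least 0.1190.
The shares above 0.1190 belong to Farah, Hiro, Jomo, Ines and Eli, contributing 48 each; the remaining 4 contribute 0. Total contributed: 240.
The shared codebase effort pays out 8.4 × 240 = 2016.00 in total (split across the unequal shares, but the aggregate is all that matters for the group sum).
The 4 free-riders keep 48 each, adding 192. Group total = 192 + 2016.00 = 2208.00.

2208.00 hours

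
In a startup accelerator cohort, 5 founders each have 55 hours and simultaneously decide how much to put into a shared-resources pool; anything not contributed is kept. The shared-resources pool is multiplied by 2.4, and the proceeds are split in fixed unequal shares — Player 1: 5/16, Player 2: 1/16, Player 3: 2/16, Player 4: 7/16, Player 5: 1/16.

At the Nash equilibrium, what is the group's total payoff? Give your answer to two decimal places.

352.00 hours

Player j's private return per contributed unit is 2.4 × (j's share). Contributing is weakly dominant for j when that share is at least 1/2.4 = 0.4167, and contributing 0 is dominant otherwise.
The only share above 0.4167 is Player 4's 7/16, contributing 55; the remaining 4 contribute 0. Total contributed: 55.
The shared-resources pool pays out 2.4 × 55 = 132.00 in total (split across the unequal shares, but the aggregate is all that matters for the group sum).
The 4 free-riders keep 55 each, adding 220. Group total = 220 + 132.00 = 352.00.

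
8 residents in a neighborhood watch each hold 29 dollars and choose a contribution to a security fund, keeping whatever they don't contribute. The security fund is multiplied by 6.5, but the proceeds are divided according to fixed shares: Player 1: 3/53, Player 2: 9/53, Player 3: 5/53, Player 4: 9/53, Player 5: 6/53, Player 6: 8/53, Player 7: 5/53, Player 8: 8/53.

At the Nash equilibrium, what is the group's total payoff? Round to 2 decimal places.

551.00 dollars

For player j, contributing a unit is worthwhile iff 6.5 × (j's share) ≥ 1, i.e. iff j's share is at least 0.1538.
Player 2 and Player 4 are above the threshold, contributing 29 each; the remaining 6 contribute 0. Total contributed: 58.
The security fund pays out 6.5 × 58 = 377.00 in total (split across the unequal shares, but the aggregate is all that matters for the group sum).
The 6 free-riders keep 29 each, adding 174. Group total = 174 + 377.00 = 551.00.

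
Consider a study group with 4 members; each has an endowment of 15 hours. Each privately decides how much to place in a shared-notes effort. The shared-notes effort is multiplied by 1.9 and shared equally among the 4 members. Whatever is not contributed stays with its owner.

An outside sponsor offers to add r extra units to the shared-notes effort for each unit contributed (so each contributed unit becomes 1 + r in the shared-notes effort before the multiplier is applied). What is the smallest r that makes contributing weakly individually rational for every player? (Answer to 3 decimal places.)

With matching at rate r, one contributed unit becomes (1 + r) in the shared-notes effort and returns 1.9 × (1 + r) / 4 to the contributor.
Setting this equal to 1: 1 + r = 4/1.9 = 2.1053.
So the minimum matching rate is r = 2.1053 − 1 = 1.105.

1.105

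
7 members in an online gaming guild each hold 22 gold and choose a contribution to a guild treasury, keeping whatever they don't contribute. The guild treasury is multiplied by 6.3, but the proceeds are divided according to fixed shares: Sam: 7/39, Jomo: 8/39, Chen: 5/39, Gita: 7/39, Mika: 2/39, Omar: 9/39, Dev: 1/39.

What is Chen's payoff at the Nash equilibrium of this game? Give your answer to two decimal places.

Each unit j contributes comes back to j as 6.3 × (j's share), so j prefers to contribute only if that share exceeds 1/6.3 = 0.1587; otherwise keeping the unit dominates.
Sam, Jomo, Gita and Omar clear that bar, contributing 22 each; the remaining 3 contribute 0. Total contributed: 88.
Chen keeps 22 and receives 6.3 × 88 × 5/39 = 71.08 from the guild treasury, for a payoff of 93.08.

93.08 gold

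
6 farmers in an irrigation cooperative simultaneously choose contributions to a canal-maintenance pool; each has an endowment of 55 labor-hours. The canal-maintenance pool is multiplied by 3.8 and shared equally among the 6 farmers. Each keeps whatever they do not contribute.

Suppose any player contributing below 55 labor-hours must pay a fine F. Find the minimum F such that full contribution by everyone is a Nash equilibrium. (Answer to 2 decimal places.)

20.17 labor-hours

Given the others contribute fully, the best deviation is to contribute 0 (any partial contribution still incurs the fine and gives up units whose private return 0.6333 is below 1).
Deviating from 55 to 0 saves 55 labor-hours but forfeits the deviator's share of the drop in the canal-maintenance pool: 3.8/6 × 55 = 34.83.
So the deviation gain is 55 − 34.83 = 20.17, and the fine must be at least 20.17 labor-hours to wipe it out.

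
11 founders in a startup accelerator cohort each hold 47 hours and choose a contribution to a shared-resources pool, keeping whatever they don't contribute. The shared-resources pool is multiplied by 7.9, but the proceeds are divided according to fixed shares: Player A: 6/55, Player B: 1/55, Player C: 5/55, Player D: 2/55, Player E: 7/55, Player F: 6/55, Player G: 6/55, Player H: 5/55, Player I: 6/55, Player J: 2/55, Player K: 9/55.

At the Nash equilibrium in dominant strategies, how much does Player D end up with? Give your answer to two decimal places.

74.00 hours

Each unit j contributes comes back to j as 7.9 × (j's share), so j prefers to contribute only if that share exceeds 1/7.9 = 0.1266; otherwise keeping the unit dominates.
The shares above 0.1266 belong to Player E and Player K, contributing 47 each; the remaining 9 contribute 0. Total contributed: 94.
Player D keeps 47 and receives 7.9 × 94 × 2/55 = 27.00 from the shared-resources pool, for a payoff of 74.00.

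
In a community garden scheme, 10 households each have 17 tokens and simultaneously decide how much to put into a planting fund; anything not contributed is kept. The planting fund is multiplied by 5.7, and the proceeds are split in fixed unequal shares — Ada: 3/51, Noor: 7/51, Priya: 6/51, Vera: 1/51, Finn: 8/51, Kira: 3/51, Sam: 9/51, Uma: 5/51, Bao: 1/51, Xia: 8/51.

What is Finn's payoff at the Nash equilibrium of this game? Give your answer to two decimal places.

32.20 tokens

Player j's private return per contributed unit is 5.7 × (j's share). Contributing is weakly dominant for j when that share is at least 1/5.7 = 0.1754, and contributing 0 is dominant otherwise.
Only Sam (9/51) clears that bar, contributing 17; the remaining 9 contribute 0. Total contributed: 17.
Finn keeps 17 and receives 5.7 × 17 × 8/51 = 15.20 from the planting fund, for a payoff of 32.20.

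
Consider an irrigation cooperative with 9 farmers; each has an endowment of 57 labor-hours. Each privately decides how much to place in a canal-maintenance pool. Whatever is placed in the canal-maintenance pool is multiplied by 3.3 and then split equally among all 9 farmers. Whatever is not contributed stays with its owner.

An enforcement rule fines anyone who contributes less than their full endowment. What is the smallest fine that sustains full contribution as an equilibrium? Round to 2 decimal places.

Given the others contribute fully, the best deviation is to contribute 0 (any partial contribution still incurs the fine and gives up units whose private return 0.3667 is below 1).
Deviating from 57 to 0 saves 57 labor-hours but forfeits the deviator's share of the drop in the canal-maintenance pool: 3.3/9 × 57 = 20.90.
So the deviation gain is 57 − 20.90 = 36.10, and the fine must be at least 36.10 labor-hours to wipe it out.

36.10 labor-hours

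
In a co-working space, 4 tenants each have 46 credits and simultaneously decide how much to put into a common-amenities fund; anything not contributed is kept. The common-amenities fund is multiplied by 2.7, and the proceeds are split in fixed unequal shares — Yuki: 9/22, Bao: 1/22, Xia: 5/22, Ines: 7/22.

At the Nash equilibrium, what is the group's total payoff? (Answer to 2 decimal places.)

Player j's private return per contributed unit is 2.7 × (j's share). Contributing is weakly dominant for j when that share is at least 1/2.7 = 0.3704, and contributing 0 is dominant otherwise.
Only Yuki (9/22) clears that bar, contributing 46; the remaining 3 contribute 0. Total contributed: 46.
The common-amenities fund pays out 2.7 × 46 = 124.20 in total (split across the unequal shares, but the aggregate is all that matters for the group sum).
The 3 free-riders keep 46 each, adding 138. Group total = 138 + 124.20 = 262.20.

262.20 credits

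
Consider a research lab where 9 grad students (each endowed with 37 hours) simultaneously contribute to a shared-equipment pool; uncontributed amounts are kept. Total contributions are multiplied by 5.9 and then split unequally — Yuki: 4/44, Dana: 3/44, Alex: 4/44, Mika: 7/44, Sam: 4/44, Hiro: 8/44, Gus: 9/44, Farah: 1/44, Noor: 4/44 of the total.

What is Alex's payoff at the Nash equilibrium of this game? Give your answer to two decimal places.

Each unit j contributes comes back to j as 5.9 × (j's share), so j prefers to contribute only if that share exceeds 1/5.9 = 0.1695; otherwise keeping the unit dominates.
Hiro and Gus are above the threshold, contributing 37 each; the remaining 7 contribute 0. Total contributed: 74.
Alex keeps 37 and receives 5.9 × 74 × 4/44 = 39.69 from the shared-equipment pool, for a payoff of 76.69.

76.69 hours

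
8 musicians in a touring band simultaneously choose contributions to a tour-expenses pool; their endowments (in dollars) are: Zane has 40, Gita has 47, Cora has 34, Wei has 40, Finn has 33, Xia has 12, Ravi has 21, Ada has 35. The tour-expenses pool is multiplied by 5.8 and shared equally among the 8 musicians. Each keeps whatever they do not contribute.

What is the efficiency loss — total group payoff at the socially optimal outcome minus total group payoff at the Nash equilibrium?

1257.60 dollars

The private return per contributed unit is 5.8/8 = 0.7250 < 1 for every player regardless of endowment, so the Nash equilibrium is zero contribution and the group total is Σ E_j = 40 + 47 + 34 + 40 + 33 + 12 + 21 + 35 = 262.
Each contributed unit returns 5.800 to the group, so the social optimum is full contribution by everyone: group total = 5.800 × 262 = 1519.60.
Efficiency loss = (5.800 − 1) × 262 = 1257.60.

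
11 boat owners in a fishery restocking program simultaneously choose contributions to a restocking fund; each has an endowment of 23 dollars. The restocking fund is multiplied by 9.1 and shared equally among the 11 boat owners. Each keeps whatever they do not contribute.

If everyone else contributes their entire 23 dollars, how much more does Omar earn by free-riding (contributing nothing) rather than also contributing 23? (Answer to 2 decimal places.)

3.97 dollars

Switching from a contribution of 23 to 0 lets Omar keep an extra 23 dollars, but lowers the restocking fund by 23, which costs Omar their own share of that drop: 9.1/11 × 23 = 19.03.
Net gain = 23 − 19.03 = 3.97. The private return per contributed unit (0.8273) is below 1, so free-riding is indeed the best response regardless of what the others do.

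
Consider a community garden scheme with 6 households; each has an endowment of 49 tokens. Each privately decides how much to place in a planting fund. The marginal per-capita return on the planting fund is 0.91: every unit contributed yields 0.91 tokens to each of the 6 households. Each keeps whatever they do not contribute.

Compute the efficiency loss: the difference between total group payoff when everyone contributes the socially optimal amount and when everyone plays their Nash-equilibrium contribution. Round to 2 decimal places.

1311.24 tokens

The private return per contributed unit is 0.91 < 1, so contributing 0 is dominant for every player. At the Nash equilibrium everyone keeps their 49, and the group total is 6 × 49 = 294.
Each contributed unit returns 5.460 to the group as a whole (0.91 to each of 6 players), which exceeds 1, so the social optimum is full contribution: group total = 5.460 × 294 = 1605.24.
Efficiency loss = 1605.24 − 294 = 1311.24.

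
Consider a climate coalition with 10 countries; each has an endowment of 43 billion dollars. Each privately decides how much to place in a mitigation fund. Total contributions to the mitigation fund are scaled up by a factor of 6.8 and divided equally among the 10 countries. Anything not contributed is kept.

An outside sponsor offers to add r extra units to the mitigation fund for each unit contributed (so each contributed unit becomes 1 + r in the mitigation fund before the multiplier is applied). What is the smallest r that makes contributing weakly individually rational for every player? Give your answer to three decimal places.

0.471

With matching at rate r, one contributed unit becomes (1 + r) in the mitigation fund and returns 6.8 × (1 + r) / 10 to the contributor.
Setting this equal to 1: 1 + r = 10/6.8 = 1.4706.
So the minimum matching rate is r = 1.4706 − 1 = 0.471.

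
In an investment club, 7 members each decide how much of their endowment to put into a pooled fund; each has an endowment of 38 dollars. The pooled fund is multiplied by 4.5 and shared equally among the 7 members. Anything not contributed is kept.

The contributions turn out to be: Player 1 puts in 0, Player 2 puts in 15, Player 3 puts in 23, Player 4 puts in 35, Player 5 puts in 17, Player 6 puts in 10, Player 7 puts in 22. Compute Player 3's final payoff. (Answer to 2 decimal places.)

93.43 dollars

Total contributed: 0 + 15 + 23 + 35 + 17 + 10 + 22 = 122.
Each receives 4.5 × 122 / 7 = 78.43 from the pooled fund.
Player 3 keeps 38 − 23 = 15, so Player 3's payoff is 15 + 78.43 = 93.43.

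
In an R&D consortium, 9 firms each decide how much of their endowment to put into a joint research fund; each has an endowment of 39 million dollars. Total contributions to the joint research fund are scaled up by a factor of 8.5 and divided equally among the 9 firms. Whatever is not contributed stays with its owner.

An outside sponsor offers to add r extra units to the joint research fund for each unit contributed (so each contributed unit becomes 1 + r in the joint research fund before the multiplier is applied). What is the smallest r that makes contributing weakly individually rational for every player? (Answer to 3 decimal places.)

With matching at rate r, one contributed unit becomes (1 + r) in the joint research fund and returns 8.5 × (1 + r) / 9 to the contributor.
Setting this equal to 1: 1 + r = 9/8.5 = 1.0588.
So the minimum matching rate is r = 1.0588 − 1 = 0.059.

0.059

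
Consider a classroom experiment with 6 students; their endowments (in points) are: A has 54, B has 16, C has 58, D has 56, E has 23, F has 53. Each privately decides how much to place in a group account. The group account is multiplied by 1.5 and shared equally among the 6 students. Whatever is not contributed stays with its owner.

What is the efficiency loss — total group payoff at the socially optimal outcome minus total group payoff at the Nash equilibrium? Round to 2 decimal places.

130.00 points

The private return per contributed unit is 1.5/6 = 0.2500 < 1 for every player regardless of endowment, so the Nash equilibrium is zero contribution and the group total is Σ E_j = 54 + 16 + 58 + 56 + 23 + 53 = 260.
Each contributed unit returns 1.500 to the group, so the social optimum is full contribution by everyone: group total = 1.500 × 260 = 390.00.
Efficiency loss = (1.500 − 1) × 260 = 130.00.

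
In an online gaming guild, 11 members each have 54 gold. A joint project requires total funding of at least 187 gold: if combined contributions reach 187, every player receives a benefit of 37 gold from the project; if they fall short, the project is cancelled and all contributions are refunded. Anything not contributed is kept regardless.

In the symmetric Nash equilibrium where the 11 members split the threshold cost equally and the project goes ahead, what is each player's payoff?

74 gold

Equal share of the threshold: 187/11 = 17.
At this profile no one gains by cutting their contribution: any cut drops the total below 187, the project is cancelled, contributions are refunded, and the deviator ends with 54, which is less than 54 − 17 + 37 = 74. Contributing more than 17 just wastes the excess. So contributing exactly 17 is a best response.
Each player's payoff: 54 − 17 + 37 = 74.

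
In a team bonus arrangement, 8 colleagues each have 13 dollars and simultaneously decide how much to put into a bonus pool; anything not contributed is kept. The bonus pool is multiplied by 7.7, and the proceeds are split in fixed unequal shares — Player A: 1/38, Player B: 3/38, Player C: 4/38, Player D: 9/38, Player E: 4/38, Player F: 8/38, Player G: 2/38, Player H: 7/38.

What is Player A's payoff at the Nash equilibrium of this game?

20.90 dollars

Player j's private return per contributed unit is 7.7 × (j's share). Contributing is weakly dominant for j when that share is at least 1/7.7 = 0.1299, and contributing 0 is dominant otherwise.
Player D, Player F and Player H are above the threshold, contributing 13 each; the remaining 5 contribute 0. Total contributed: 39.
Player A keeps 13 and receives 7.7 × 39 × 1/38 = 7.90 from the bonus pool, for a payoff of 20.90.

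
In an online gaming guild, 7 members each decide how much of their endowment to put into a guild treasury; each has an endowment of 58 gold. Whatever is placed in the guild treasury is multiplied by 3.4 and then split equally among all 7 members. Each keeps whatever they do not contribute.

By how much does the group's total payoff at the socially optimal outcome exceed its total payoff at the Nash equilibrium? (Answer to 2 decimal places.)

974.40 gold

Each contributed unit returns 3.4/7 = 0.4857 to its contributor — below 1 — so contributing 0 is dominant for every player. At the Nash equilibrium everyone keeps their 58, and the group total is 7 × 58 = 406.
Each contributed unit returns 3.400 to the group as a whole (0.4857 to each of 7 players), which exceeds 1, so the social optimum is full contribution: group total = 3.400 × 406 = 1380.40.
Efficiency loss = 1380.40 − 406 = 974.40.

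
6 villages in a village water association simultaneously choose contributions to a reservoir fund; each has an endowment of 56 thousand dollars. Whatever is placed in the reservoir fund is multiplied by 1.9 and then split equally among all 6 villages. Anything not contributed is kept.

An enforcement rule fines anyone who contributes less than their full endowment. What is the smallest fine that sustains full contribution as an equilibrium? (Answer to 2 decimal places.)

Given the others contribute fully, the best deviation is to contribute 0 (any partial contribution still incurs the fine and gives up units whose private return 0.3167 is below 1).
Deviating from 56 to 0 saves 56 thousand dollars but forfeits the deviator's share of the drop in the reservoir fund: 1.9/6 × 56 = 17.73.
So the deviation gain is 56 − 17.73 = 38.27, and the fine must be at least 38.27 thousand dollars to wipe it out.

38.27 thousand dollars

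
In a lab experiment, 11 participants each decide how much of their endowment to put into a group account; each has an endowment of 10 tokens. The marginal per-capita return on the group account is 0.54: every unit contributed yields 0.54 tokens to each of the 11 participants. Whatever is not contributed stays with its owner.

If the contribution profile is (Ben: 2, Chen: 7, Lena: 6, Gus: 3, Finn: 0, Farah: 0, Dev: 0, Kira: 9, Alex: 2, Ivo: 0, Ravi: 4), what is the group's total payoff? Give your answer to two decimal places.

273.02 tokens

Total contributed: 2 + 7 + 6 + 3 + 0 + 0 + 0 + 9 + 2 + 0 + 4 = 33; total kept: 11 × 10 − 33 = 77.
The group account pays out 0.54 × 11 × 33 = 196.02 in aggregate.
Group total = 77 + 196.02 = 273.02.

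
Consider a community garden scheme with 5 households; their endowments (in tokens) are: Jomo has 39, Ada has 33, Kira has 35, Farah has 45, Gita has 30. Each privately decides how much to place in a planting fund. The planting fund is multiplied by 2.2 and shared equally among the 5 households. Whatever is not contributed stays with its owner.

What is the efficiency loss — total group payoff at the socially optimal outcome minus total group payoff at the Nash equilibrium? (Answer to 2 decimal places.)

The private return per contributed unit is 2.2/5 = 0.4400 < 1 for every player regardless of endowment, so the Nash equilibrium is zero contribution and the group total is Σ E_j = 39 + 33 + 35 + 45 + 30 = 182.
Each contributed unit returns 2.200 to the group, so the social optimum is full contribution by everyone: group total = 2.200 × 182 = 400.40.
Efficiency loss = (2.200 − 1) × 182 = 218.40.

218.40 tokens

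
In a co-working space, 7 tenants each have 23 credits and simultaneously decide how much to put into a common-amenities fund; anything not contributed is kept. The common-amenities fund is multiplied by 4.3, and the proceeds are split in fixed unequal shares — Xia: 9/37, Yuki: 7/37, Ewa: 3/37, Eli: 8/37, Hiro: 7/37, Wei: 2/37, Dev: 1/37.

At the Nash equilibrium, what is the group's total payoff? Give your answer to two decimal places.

A player with share s gets back 4.3·s per unit contributed, so full contribution is dominant for anyone with s > 1/4.3 = 0.2326 and zero contribution is dominant for anyone below.
Xia alone (share 9/37) is above the threshold, contributing 23; the remaining 6 contribute 0. Total contributed: 23.
The common-amenities fund pays out 4.3 × 23 = 98.90 in total (split across the unequal shares, but the aggregate is all that matters for the group sum).
The 6 free-riders keep 23 each, adding 138. Group total = 138 + 98.90 = 236.90.

236.90 credits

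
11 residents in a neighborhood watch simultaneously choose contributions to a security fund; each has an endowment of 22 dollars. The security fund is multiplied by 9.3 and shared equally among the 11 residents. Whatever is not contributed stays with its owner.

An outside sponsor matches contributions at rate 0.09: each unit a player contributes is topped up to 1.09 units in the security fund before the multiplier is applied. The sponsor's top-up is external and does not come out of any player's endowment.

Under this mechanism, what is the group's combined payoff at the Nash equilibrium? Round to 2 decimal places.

242.00 dollars

The effective private return is 9.3 × 1.09 / 11 = 0.9215, which is still under 1, so the mechanism doesn't change anyone's dominant strategy: zero contribution.
Everyone keeps their endowment and the group total is 11 × 22 = 242.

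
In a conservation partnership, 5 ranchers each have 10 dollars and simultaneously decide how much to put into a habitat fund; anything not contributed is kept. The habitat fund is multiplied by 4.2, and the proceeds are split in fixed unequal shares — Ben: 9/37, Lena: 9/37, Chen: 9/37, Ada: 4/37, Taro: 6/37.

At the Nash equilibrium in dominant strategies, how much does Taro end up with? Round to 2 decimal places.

For player j, contributing a unit is worthwhile iff 4.2 × (j's share) ≥ 1, i.e. iff j's share is at least 0.2381.
Ben, Lena and Chen clear that bar, contributing 10 each; the remaining 2 contribute 0. Total contributed: 30.
Taro keeps 10 and receives 4.2 × 30 × 6/37 = 20.43 from the habitat fund, for a payoff of 30.43.

30.43 dollars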